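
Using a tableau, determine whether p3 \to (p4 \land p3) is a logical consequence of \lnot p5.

No

Initial set: {\lnot p5; \lnot (p3 \to (p4 \land p3))}.
\lnot (p3 \to (p4 \land p3)): α-rule — add p3, \lnot (p4 \land p3).
\lnot (p4 \land p3): β-rule — branch into \lnot p4  //  \lnot p3.
  branch 1 (add \lnot p4):
    ○ open, literals {p3=true, p4=false, p5=false}.
  branch 2 (add \lnot p3):
    × closes — contains both p3 and \lnot p3.
1 branch closed, 1 open.
An open branch gives a countermodel: p3=true, p4=false, p5=false (unmentioned atoms arbitrary); the premises hold there but the conclusion fails.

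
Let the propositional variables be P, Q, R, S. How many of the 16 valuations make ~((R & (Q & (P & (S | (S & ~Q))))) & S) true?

Initial set: {~((R & (Q & (P & (S | (S & ~Q))))) & S)}.
~((R & (Q & (P & (S | (S & ~Q))))) & S): β-rule — branch into ~(R & (Q & (P & (S | (S & ~Q)))))  //  ~S.
  branch 1 (add ~(R & (Q & (P & (S | (S & ~Q)))))):
    ~(R & (Q & (P & (S | (S & ~Q))))): β-rule — branch into ~R  //  ~(Q & (P & (S | (S & ~Q)))).
      branch 1.1 (add ~R):
        ○ open, literals {R=F}.
      branch 1.2 (add ~(Q & (P & (S | (S & ~Q))))):
        ~(Q & (P & (S | (S & ~Q)))): β-rule — branch into ~Q  //  ~(P & (S | (S & ~Q))).
          branch 1.2.1 (add ~Q):
            ○ open, literals {Q=F}.
          branch 1.2.2 (add ~(P & (S | (S & ~Q)))):
            ~(P & (S | (S & ~Q))): β-rule — branch into ~P  //  ~(S | (S & ~Q)).
              branch 1.2.2.1 (add ~P):
                ○ open, literals {P=F}.
              branch 1.2.2.2 (add ~(S | (S & ~Q))):
                ~(S | (S & ~Q)): α-rule — add ~S, ~(S & ~Q).
                ~(S & ~Q): β-rule — branch into ~S  //  ~~Q.
                  branch 1.2.2.2.1 (add ~S):
                    ○ open, literals {S=F}.
                  branch 1.2.2.2.2 (add ~~Q):
                    ○ open, literals {Q=T, S=F}.
  branch 2 (add ~S):
    ○ open, literals {S=F}.
0 branches closed, 6 open.
Each open branch fixes some atoms; the unmentioned ones are free. Counting distinct full assignments: branch {R=F} (P, Q, S) contributes 8 new; branch {Q=F} (P, R, S) contributes 4 new; branch {P=F} (Q, R, S) contributes 2 new; branch {S=F} (P, Q, R) contributes 1 new; branch {Q=T, S=F} (P, R) contributes 0 new; branch {S=F} (P, Q, R) contributes 0 new. Total: 15.

15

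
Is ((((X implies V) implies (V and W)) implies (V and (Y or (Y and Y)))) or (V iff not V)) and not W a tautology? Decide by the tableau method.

Not valid

Assume the negation and expand:
Initial set: {F (((((X implies V) implies (V and W)) implies (V and (Y or (Y and Y)))) or (V iff not V)) and not W)}.
F (((((X implies V) implies (V and W)) implies (V and (Y or (Y and Y)))) or (V iff not V)) and not W): β-rule — branch into F ((((X implies V) implies (V and W)) implies (V and (Y or (Y and Y)))) or (V iff not V))  //  F not W.
  branch 1 (add F ((((X implies V) implies (V and W)) implies (V and (Y or (Y and Y)))) or (V iff not V))):
    F ((((X implies V) implies (V and W)) implies (V and (Y or (Y and Y)))) or (V iff not V)): α-rule — add F (((X implies V) implies (V and W)) implies (V and (Y or (Y and Y)))), F (V iff not V).
    F (((X implies V) implies (V and W)) implies (V and (Y or (Y and Y)))): α-rule — add T ((X implies V) implies (V and W)), F (V and (Y or (Y and Y))).
    F (V iff not V): β-rule — branch into T V, F not V  //  F V, T not V.
      branch 1.1 (add T V, F not V):
        T ((X implies V) implies (V and W)): β-rule — branch into F (X implies V)  //  T (V and W).
          branch 1.1.1 (add F (X implies V)):
            F (X implies V): α-rule — add T X, F V.
            × closes — contains both V and not V.
          branch 1.1.2 (add T (V and W)):
            T (V and W): α-rule — add T V, T W.
            F (V and (Y or (Y and Y))): β-rule — branch into F V  //  F (Y or (Y and Y)).
              branch 1.1.2.1 (add F V):
                × closes — contains both V and not V.
              branch 1.1.2.2 (add F (Y or (Y and Y))):
                F (Y or (Y and Y)): α-rule — add F Y, F (Y and Y).
                F (Y and Y): β-rule — branch into F Y  //  F Y.
                  branch 1.1.2.2.1 (add F Y):
                    ○ open, literals {V=true, W=true, Y=false}.
                  branch 1.1.2.2.2 (add F Y):
                    ○ open, literals {V=true, W=true, Y=false}.
      branch 1.2 (add F V, T not V):
        T ((X implies V) implies (V and W)): β-rule — branch into F (X implies V)  //  T (V and W).
          branch 1.2.1 (add F (X implies V)):
            F (X implies V): α-rule — add T X, F V.
            F (V and (Y or (Y and Y))): β-rule — branch into F V  //  F (Y or (Y and Y)).
              branch 1.2.1.1 (add F V):
                ○ open, literals {V=false, X=true}.
              branch 1.2.1.2 (add F (Y or (Y and Y))):
                F (Y or (Y and Y)): α-rule — add F Y, F (Y and Y).
                F (Y and Y): β-rule — branch into F Y  //  F Y.
                  branch 1.2.1.2.1 (add F Y):
                    ○ open, literals {V=false, X=true, Y=false}.
                  branch 1.2.1.2.2 (add F Y):
                    ○ open, literals {V=false, X=true, Y=false}.
          branch 1.2.2 (add T (V and W)):
            T (V and W): α-rule — add T V, T W.
            × closes — contains both V and not V.
  branch 2 (add F not W):
    ○ open, literals {W=true}.
3 branches closed, 6 open.
An open branch gives a countermodel: V=true, W=true, Y=false (unmentioned atoms arbitrary); under it the original formula is false.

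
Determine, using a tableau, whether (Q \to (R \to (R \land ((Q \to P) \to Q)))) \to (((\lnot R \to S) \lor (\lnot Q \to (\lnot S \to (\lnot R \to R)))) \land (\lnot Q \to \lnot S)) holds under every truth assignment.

Assume the negation and expand:
Initial set: {\lnot ((Q \to (R \to (R \land ((Q \to P) \to Q)))) \to (((\lnot R \to S) \lor (\lnot Q \to (\lnot S \to (\lnot R \to R)))) \land (\lnot Q \to \lnot S)))}.
\lnot ((Q \to (R \to (R \land ((Q \to P) \to Q)))) \to (((\lnot R \to S) \lor (\lnot Q \to (\lnot S \to (\lnot R \to R)))) \land (\lnot Q \to \lnot S))): α-rule — add (Q \to (R \to (R \land ((Q \to P) \to Q)))), \lnot (((\lnot R \to S) \lor (\lnot Q \to (\lnot S \to (\lnot R \to R)))) \land (\lnot Q \to \lnot S)).
(Q \to (R \to (R \land ((Q \to P) \to Q)))): β-rule — branch into \lnot Q  //  (R \to (R \land ((Q \to P) \to Q))).
  branch 1 (add \lnot Q):
    \lnot (((\lnot R \to S) \lor (\lnot Q \to (\lnot S \to (\lnot R \to R)))) \land (\lnot Q \to \lnot S)): β-rule — branch into \lnot ((\lnot R \to S) \lor (\lnot Q \to (\lnot S \to (\lnot R \to R))))  //  \lnot (\lnot Q \to \lnot S).
      branch 1.1 (add \lnot ((\lnot R \to S) \lor (\lnot Q \to (\lnot S \to (\lnot R \to R))))):
        \lnot ((\lnot R \to S) \lor (\lnot Q \to (\lnot S \to (\lnot R \to R)))): α-rule — add \lnot (\lnot R \to S), \lnot (\lnot Q \to (\lnot S \to (\lnot R \to R))).
        \lnot (\lnot R \to S): α-rule — add \lnot R, \lnot S.
        \lnot (\lnot Q \to (\lnot S \to (\lnot R \to R))): α-rule — add \lnot Q, \lnot (\lnot S \to (\lnot R \to R)).
        \lnot (\lnot S \to (\lnot R \to R)): α-rule — add \lnot S, \lnot (\lnot R \to R).
        \lnot (\lnot R \to R): α-rule — add \lnot R, \lnot R.
        ○ open, literals {Q=false, R=false, S=false}.
      branch 1.2 (add \lnot (\lnot Q \to \lnot S)):
        \lnot (\lnot Q \to \lnot S): α-rule — add \lnot Q, \lnot \lnot S.
        ○ open, literals {Q=false, S=true}.
  branch 2 (add (R \to (R \land ((Q \to P) \to Q)))):
    \lnot (((\lnot R \to S) \lor (\lnot Q \to (\lnot S \to (\lnot R \to R)))) \land (\lnot Q \to \lnot S)): β-rule — branch into \lnot ((\lnot R \to S) \lor (\lnot Q \to (\lnot S \to (\lnot R \to R))))  //  \lnot (\lnot Q \to \lnot S).
      branch 2.1 (add \lnot ((\lnot R \to S) \lor (\lnot Q \to (\lnot S \to (\lnot R \to R))))):
        \lnot ((\lnot R \to S) \lor (\lnot Q \to (\lnot S \to (\lnot R \to R)))): α-rule — add \lnot (\lnot R \to S), \lnot (\lnot Q \to (\lnot S \to (\lnot R \to R))).
        \lnot (\lnot R \to S): α-rule — add \lnot R, \lnot S.
        \lnot (\lnot Q \to (\lnot S \to (\lnot R \to R))): α-rule — add \lnot Q, \lnot (\lnot S \to (\lnot R \to R)).
        \lnot (\lnot S \to (\lnot R \to R)): α-rule — add \lnot S, \lnot (\lnot R \to R).
        \lnot (\lnot R \to R): α-rule — add \lnot R, \lnot R.
        (R \to (R \land ((Q \to P) \to Q))): β-rule — branch into \lnot R  //  (R \land ((Q \to P) \to Q)).
          branch 2.1.1 (add \lnot R):
            ○ open, literals {Q=false, R=false, S=false}.
          branch 2.1.2 (add (R \land ((Q \to P) \to Q))):
            (R \land ((Q \to P) \to Q)): α-rule — add R, ((Q \to P) \to Q).
            × closes — contains both R and \lnot R.
      branch 2.2 (add \lnot (\lnot Q \to \lnot S)):
        \lnot (\lnot Q \to \lnot S): α-rule — add \lnot Q, \lnot \lnot S.
        (R \to (R \land ((Q \to P) \to Q))): β-rule — branch into \lnot R  //  (R \land ((Q \to P) \to Q)).
          branch 2.2.1 (add \lnot R):
            ○ open, literals {Q=false, R=false, S=true}.
          branch 2.2.2 (add (R \land ((Q \to P) \to Q))):
            (R \land ((Q \to P) \to Q)): α-rule — add R, ((Q \to P) \to Q).
            ((Q \to P) \to Q): β-rule — branch into \lnot (Q \to P)  //  Q.
              branch 2.2.2.1 (add \lnot (Q \to P)):
                \lnot (Q \to P): α-rule — add Q, \lnot P.
                × closes — contains both Q and \lnot Q.
              branch 2.2.2.2 (add Q):
                × closes — contains both Q and \lnot Q.
3 branches closed, 4 open.
An open branch gives a countermodel: Q=false, R=false, S=false (unmentioned atoms arbitrary); under it the original formula is false.

Not valid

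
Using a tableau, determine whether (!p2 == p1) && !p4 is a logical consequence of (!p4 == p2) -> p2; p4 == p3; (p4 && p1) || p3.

No

Initial set: {((!p4 == p2) -> p2); (p4 == p3); ((p4 && p1) || p3); !((!p2 == p1) && !p4)}.
((!p4 == p2) -> p2): β-rule — branch into !(!p4 == p2)  //  p2.
  branch 1 (add !(!p4 == p2)):
    (p4 == p3): β-rule — branch into p4, p3  //  !p4, !p3.
      branch 1.1 (add p4, p3):
        ((p4 && p1) || p3): β-rule — branch into (p4 && p1)  //  p3.
          branch 1.1.1 (add (p4 && p1)):
            (p4 && p1): α-rule — add p4, p1.
            !((!p2 == p1) && !p4): β-rule — branch into !(!p2 == p1)  //  !!p4.
              branch 1.1.1.1 (add !(!p2 == p1)):
                !(!p4 == p2): β-rule — branch into !p4, !p2  //  !!p4, p2.
                  branch 1.1.1.1.1 (add !p4, !p2):
                    × closes — contains both p4 and !p4.
                  branch 1.1.1.1.2 (add !!p4, p2):
                    !(!p2 == p1): β-rule — branch into !p2, !p1  //  !!p2, p1.
                      branch 1.1.1.1.2.1 (add !p2, !p1):
                        × closes — contains both p2 and !p2.
                      branch 1.1.1.1.2.2 (add !!p2, p1):
                        ○ open, literals {p1=1, p2=1, p3=1, p4=1}.
              branch 1.1.1.2 (add !!p4):
                !(!p4 == p2): β-rule — branch into !p4, !p2  //  !!p4, p2.
                  branch 1.1.1.2.1 (add !p4, !p2):
                    × closes — contains both p4 and !p4.
                  branch 1.1.1.2.2 (add !!p4, p2):
                    ○ open, literals {p1=1, p2=1, p3=1, p4=1}.
          branch 1.1.2 (add p3):
            !((!p2 == p1) && !p4): β-rule — branch into !(!p2 == p1)  //  !!p4.
              branch 1.1.2.1 (add !(!p2 == p1)):
                !(!p4 == p2): β-rule — branch into !p4, !p2  //  !!p4, p2.
                  branch 1.1.2.1.1 (add !p4, !p2):
                    × closes — contains both p4 and !p4.
                  branch 1.1.2.1.2 (add !!p4, p2):
                    !(!p2 == p1): β-rule — branch into !p2, !p1  //  !!p2, p1.
                      branch 1.1.2.1.2.1 (add !p2, !p1):
                        × closes — contains both p2 and !p2.
                      branch 1.1.2.1.2.2 (add !!p2, p1):
                        ○ open, literals {p1=1, p2=1, p3=1, p4=1}.
              branch 1.1.2.2 (add !!p4):
                !(!p4 == p2): β-rule — branch into !p4, !p2  //  !!p4, p2.
                  branch 1.1.2.2.1 (add !p4, !p2):
                    × closes — contains both p4 and !p4.
                  branch 1.1.2.2.2 (add !!p4, p2):
                    ○ open, literals {p2=1, p3=1, p4=1}.
      branch 1.2 (add !p4, !p3):
        ((p4 && p1) || p3): β-rule — branch into (p4 && p1)  //  p3.
          branch 1.2.1 (add (p4 && p1)):
            (p4 && p1): α-rule — add p4, p1.
            × closes — contains both p4 and !p4.
          branch 1.2.2 (add p3):
            × closes — contains both p3 and !p3.
  branch 2 (add p2):
    (p4 == p3): β-rule — branch into p4, p3  //  !p4, !p3.
      branch 2.1 (add p4, p3):
        ((p4 && p1) || p3): β-rule — branch into (p4 && p1)  //  p3.
          branch 2.1.1 (add (p4 && p1)):
            (p4 && p1): α-rule — add p4, p1.
            !((!p2 == p1) && !p4): β-rule — branch into !(!p2 == p1)  //  !!p4.
              branch 2.1.1.1 (add !(!p2 == p1)):
                !(!p2 == p1): β-rule — branch into !p2, !p1  //  !!p2, p1.
                  branch 2.1.1.1.1 (add !p2, !p1):
                    × closes — contains both p2 and !p2.
                  branch 2.1.1.1.2 (add !!p2, p1):
                    ○ open, literals {p1=1, p2=1, p3=1, p4=1}.
              branch 2.1.1.2 (add !!p4):
                ○ open, literals {p1=1, p2=1, p3=1, p4=1}.
          branch 2.1.2 (add p3):
            !((!p2 == p1) && !p4): β-rule — branch into !(!p2 == p1)  //  !!p4.
              branch 2.1.2.1 (add !(!p2 == p1)):
                !(!p2 == p1): β-rule — branch into !p2, !p1  //  !!p2, p1.
                  branch 2.1.2.1.1 (add !p2, !p1):
                    × closes — contains both p2 and !p2.
                  branch 2.1.2.1.2 (add !!p2, p1):
                    ○ open, literals {p1=1, p2=1, p3=1, p4=1}.
              branch 2.1.2.2 (add !!p4):
                ○ open, literals {p2=1, p3=1, p4=1}.
      branch 2.2 (add !p4, !p3):
        ((p4 && p1) || p3): β-rule — branch into (p4 && p1)  //  p3.
          branch 2.2.1 (add (p4 && p1)):
            (p4 && p1): α-rule — add p4, p1.
            × closes — contains both p4 and !p4.
          branch 2.2.2 (add p3):
            × closes — contains both p3 and !p3.
12 branches closed, 8 open.
An open branch gives a countermodel: p1=1, p2=1, p3=1, p4=1 (unmentioned atoms arbitrary); the premises hold there but the conclusion fails.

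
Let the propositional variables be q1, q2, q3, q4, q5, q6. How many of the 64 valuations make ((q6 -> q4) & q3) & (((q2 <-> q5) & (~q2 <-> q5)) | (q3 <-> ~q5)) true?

Initial set: {(((q6 -> q4) & q3) & (((q2 <-> q5) & (~q2 <-> q5)) | (q3 <-> ~q5)))}.
(((q6 -> q4) & q3) & (((q2 <-> q5) & (~q2 <-> q5)) | (q3 <-> ~q5))): α-rule — add ((q6 -> q4) & q3), (((q2 <-> q5) & (~q2 <-> q5)) | (q3 <-> ~q5)).
((q6 -> q4) & q3): α-rule — add (q6 -> q4), q3.
(((q2 <-> q5) & (~q2 <-> q5)) | (q3 <-> ~q5)): β-rule — branch into ((q2 <-> q5) & (~q2 <-> q5))  //  (q3 <-> ~q5).
  branch 1 (add ((q2 <-> q5) & (~q2 <-> q5))):
    ((q2 <-> q5) & (~q2 <-> q5)): α-rule — add (q2 <-> q5), (~q2 <-> q5).
    (q6 -> q4): β-rule — branch into ~q6  //  q4.
      branch 1.1 (add ~q6):
        (q2 <-> q5): β-rule — branch into q2, q5  //  ~q2, ~q5.
          branch 1.1.1 (add q2, q5):
            (~q2 <-> q5): β-rule — branch into ~q2, q5  //  ~~q2, ~q5.
              branch 1.1.1.1 (add ~q2, q5):
                × closes — contains both q2 and ~q2.
              branch 1.1.1.2 (add ~~q2, ~q5):
                × closes — contains both q5 and ~q5.
          branch 1.1.2 (add ~q2, ~q5):
            (~q2 <-> q5): β-rule — branch into ~q2, q5  //  ~~q2, ~q5.
              branch 1.1.2.1 (add ~q2, q5):
                × closes — contains both q5 and ~q5.
              branch 1.1.2.2 (add ~~q2, ~q5):
                × closes — contains both q2 and ~q2.
      branch 1.2 (add q4):
        (q2 <-> q5): β-rule — branch into q2, q5  //  ~q2, ~q5.
          branch 1.2.1 (add q2, q5):
            (~q2 <-> q5): β-rule — branch into ~q2, q5  //  ~~q2, ~q5.
              branch 1.2.1.1 (add ~q2, q5):
                × closes — contains both q2 and ~q2.
              branch 1.2.1.2 (add ~~q2, ~q5):
                × closes — contains both q5 and ~q5.
          branch 1.2.2 (add ~q2, ~q5):
            (~q2 <-> q5): β-rule — branch into ~q2, q5  //  ~~q2, ~q5.
              branch 1.2.2.1 (add ~q2, q5):
                × closes — contains both q5 and ~q5.
              branch 1.2.2.2 (add ~~q2, ~q5):
                × closes — contains both q2 and ~q2.
  branch 2 (add (q3 <-> ~q5)):
    (q6 -> q4): β-rule — branch into ~q6  //  q4.
      branch 2.1 (add ~q6):
        (q3 <-> ~q5): β-rule — branch into q3, ~q5  //  ~q3, ~~q5.
          branch 2.1.1 (add q3, ~q5):
            ○ open, literals {q3=true, q5=false, q6=false}.
          branch 2.1.2 (add ~q3, ~~q5):
            × closes — contains both q3 and ~q3.
      branch 2.2 (add q4):
        (q3 <-> ~q5): β-rule — branch into q3, ~q5  //  ~q3, ~~q5.
          branch 2.2.1 (add q3, ~q5):
            ○ open, literals {q3=true, q4=true, q5=false}.
          branch 2.2.2 (add ~q3, ~~q5):
            × closes — contains both q3 and ~q3.
10 branches closed, 2 open.
Each open branch fixes some atoms; the unmentioned ones are free. Counting distinct full assignments: branch {q3=true, q5=false, q6=false} (q1, q2, q4) contributes 8 new; branch {q3=true, q4=true, q5=false} (q1, q2, q6) contributes 4 new. Total: 12.

12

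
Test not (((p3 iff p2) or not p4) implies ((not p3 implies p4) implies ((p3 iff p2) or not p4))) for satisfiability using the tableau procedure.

Initial set: {not (((p3 iff p2) or not p4) implies ((not p3 implies p4) implies ((p3 iff p2) or not p4)))}.
not (((p3 iff p2) or not p4) implies ((not p3 implies p4) implies ((p3 iff p2) or not p4))): α-rule — add ((p3 iff p2) or not p4), not ((not p3 implies p4) implies ((p3 iff p2) or not p4)).
not ((not p3 implies p4) implies ((p3 iff p2) or not p4)): α-rule — add (not p3 implies p4), not ((p3 iff p2) or not p4).
not ((p3 iff p2) or not p4): α-rule — add not (p3 iff p2), not not p4.
((p3 iff p2) or not p4): β-rule — branch into (p3 iff p2)  //  not p4.
  branch 1 (add (p3 iff p2)):
    (not p3 implies p4): β-rule — branch into not not p3  //  p4.
      branch 1.1 (add not not p3):
        not (p3 iff p2): β-rule — branch into p3, not p2  //  not p3, p2.
          branch 1.1.1 (add p3, not p2):
            (p3 iff p2): β-rule — branch into p3, p2  //  not p3, not p2.
              branch 1.1.1.1 (add p3, p2):
                × closes — contains both p2 and not p2.
              branch 1.1.1.2 (add not p3, not p2):
                × closes — contains both p3 and not p3.
          branch 1.1.2 (add not p3, p2):
            × closes — contains both p3 and not p3.
      branch 1.2 (add p4):
        not (p3 iff p2): β-rule — branch into p3, not p2  //  not p3, p2.
          branch 1.2.1 (add p3, not p2):
            (p3 iff p2): β-rule — branch into p3, p2  //  not p3, not p2.
              branch 1.2.1.1 (add p3, p2):
                × closes — contains both p2 and not p2.
              branch 1.2.1.2 (add not p3, not p2):
                × closes — contains both p3 and not p3.
          branch 1.2.2 (add not p3, p2):
            (p3 iff p2): β-rule — branch into p3, p2  //  not p3, not p2.
              branch 1.2.2.1 (add p3, p2):
                × closes — contains both p3 and not p3.
              branch 1.2.2.2 (add not p3, not p2):
                × closes — contains both p2 and not p2.
  branch 2 (add not p4):
    × closes — contains both p4 and not p4.
All 8 branches close.
Every branch closed; the formula is unsatisfiable.

Unsatisfiable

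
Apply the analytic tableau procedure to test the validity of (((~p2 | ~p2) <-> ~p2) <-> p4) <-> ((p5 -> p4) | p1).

Assume the negation and expand:
Initial set: {~((((~p2 | ~p2) <-> ~p2) <-> p4) <-> ((p5 -> p4) | p1))}.
~((((~p2 | ~p2) <-> ~p2) <-> p4) <-> ((p5 -> p4) | p1)): β-rule — branch into (((~p2 | ~p2) <-> ~p2) <-> p4), ~((p5 -> p4) | p1)  //  ~(((~p2 | ~p2) <-> ~p2) <-> p4), ((p5 -> p4) | p1).
  branch 1 (add (((~p2 | ~p2) <-> ~p2) <-> p4), ~((p5 -> p4) | p1)):
    ~((p5 -> p4) | p1): α-rule — add ~(p5 -> p4), ~p1.
    ~(p5 -> p4): α-rule — add p5, ~p4.
    (((~p2 | ~p2) <-> ~p2) <-> p4): β-rule — branch into ((~p2 | ~p2) <-> ~p2), p4  //  ~((~p2 | ~p2) <-> ~p2), ~p4.
      branch 1.1 (add ((~p2 | ~p2) <-> ~p2), p4):
        × closes — contains both p4 and ~p4.
      branch 1.2 (add ~((~p2 | ~p2) <-> ~p2), ~p4):
        ~((~p2 | ~p2) <-> ~p2): β-rule — branch into (~p2 | ~p2), ~~p2  //  ~(~p2 | ~p2), ~p2.
          branch 1.2.1 (add (~p2 | ~p2), ~~p2):
            (~p2 | ~p2): β-rule — branch into ~p2  //  ~p2.
              branch 1.2.1.1 (add ~p2):
                × closes — contains both p2 and ~p2.
              branch 1.2.1.2 (add ~p2):
                × closes — contains both p2 and ~p2.
          branch 1.2.2 (add ~(~p2 | ~p2), ~p2):
            ~(~p2 | ~p2): α-rule — add ~~p2, ~~p2.
            × closes — contains both p2 and ~p2.
  branch 2 (add ~(((~p2 | ~p2) <-> ~p2) <-> p4), ((p5 -> p4) | p1)):
    ~(((~p2 | ~p2) <-> ~p2) <-> p4): β-rule — branch into ((~p2 | ~p2) <-> ~p2), ~p4  //  ~((~p2 | ~p2) <-> ~p2), p4.
      branch 2.1 (add ((~p2 | ~p2) <-> ~p2), ~p4):
        ((p5 -> p4) | p1): β-rule — branch into (p5 -> p4)  //  p1.
          branch 2.1.1 (add (p5 -> p4)):
            ((~p2 | ~p2) <-> ~p2): β-rule — branch into (~p2 | ~p2), ~p2  //  ~(~p2 | ~p2), ~~p2.
              branch 2.1.1.1 (add (~p2 | ~p2), ~p2):
                (p5 -> p4): β-rule — branch into ~p5  //  p4.
                  branch 2.1.1.1.1 (add ~p5):
                    (~p2 | ~p2): β-rule — branch into ~p2  //  ~p2.
                      branch 2.1.1.1.1.1 (add ~p2):
                        ○ open, literals {p2=false, p4=false, p5=false}.
                      branch 2.1.1.1.1.2 (add ~p2):
                        ○ open, literals {p2=false, p4=false, p5=false}.
                  branch 2.1.1.1.2 (add p4):
                    × closes — contains both p4 and ~p4.
              branch 2.1.1.2 (add ~(~p2 | ~p2), ~~p2):
                ~(~p2 | ~p2): α-rule — add ~~p2, ~~p2.
                (p5 -> p4): β-rule — branch into ~p5  //  p4.
                  branch 2.1.1.2.1 (add ~p5):
                    ○ open, literals {p2=true, p4=false, p5=false}.
                  branch 2.1.1.2.2 (add p4):
                    × closes — contains both p4 and ~p4.
          branch 2.1.2 (add p1):
            ((~p2 | ~p2) <-> ~p2): β-rule — branch into (~p2 | ~p2), ~p2  //  ~(~p2 | ~p2), ~~p2.
              branch 2.1.2.1 (add (~p2 | ~p2), ~p2):
                (~p2 | ~p2): β-rule — branch into ~p2  //  ~p2.
                  branch 2.1.2.1.1 (add ~p2):
                    ○ open, literals {p1=true, p2=false, p4=false}.
                  branch 2.1.2.1.2 (add ~p2):
                    ○ open, literals {p1=true, p2=false, p4=false}.
              branch 2.1.2.2 (add ~(~p2 | ~p2), ~~p2):
                ~(~p2 | ~p2): α-rule — add ~~p2, ~~p2.
                ○ open, literals {p1=true, p2=true, p4=false}.
      branch 2.2 (add ~((~p2 | ~p2) <-> ~p2), p4):
        ((p5 -> p4) | p1): β-rule — branch into (p5 -> p4)  //  p1.
          branch 2.2.1 (add (p5 -> p4)):
            ~((~p2 | ~p2) <-> ~p2): β-rule — branch into (~p2 | ~p2), ~~p2  //  ~(~p2 | ~p2), ~p2.
              branch 2.2.1.1 (add (~p2 | ~p2), ~~p2):
                (p5 -> p4): β-rule — branch into ~p5  //  p4.
                  branch 2.2.1.1.1 (add ~p5):
                    (~p2 | ~p2): β-rule — branch into ~p2  //  ~p2.
                      branch 2.2.1.1.1.1 (add ~p2):
                        × closes — contains both p2 and ~p2.
                      branch 2.2.1.1.1.2 (add ~p2):
                        × closes — contains both p2 and ~p2.
                  branch 2.2.1.1.2 (add p4):
                    (~p2 | ~p2): β-rule — branch into ~p2  //  ~p2.
                      branch 2.2.1.1.2.1 (add ~p2):
                        × closes — contains both p2 and ~p2.
                      branch 2.2.1.1.2.2 (add ~p2):
                        × closes — contains both p2 and ~p2.
              branch 2.2.1.2 (add ~(~p2 | ~p2), ~p2):
                ~(~p2 | ~p2): α-rule — add ~~p2, ~~p2.
                × closes — contains both p2 and ~p2.
          branch 2.2.2 (add p1):
            ~((~p2 | ~p2) <-> ~p2): β-rule — branch into (~p2 | ~p2), ~~p2  //  ~(~p2 | ~p2), ~p2.
              branch 2.2.2.1 (add (~p2 | ~p2), ~~p2):
                (~p2 | ~p2): β-rule — branch into ~p2  //  ~p2.
                  branch 2.2.2.1.1 (add ~p2):
                    × closes — contains both p2 and ~p2.
                  branch 2.2.2.1.2 (add ~p2):
                    × closes — contains both p2 and ~p2.
              branch 2.2.2.2 (add ~(~p2 | ~p2), ~p2):
                ~(~p2 | ~p2): α-rule — add ~~p2, ~~p2.
                × closes — contains both p2 and ~p2.
14 branches closed, 6 open.
An open branch gives a countermodel: p2=false, p4=false, p5=false (unmentioned atoms arbitrary); under it the original formula is false.

Not valid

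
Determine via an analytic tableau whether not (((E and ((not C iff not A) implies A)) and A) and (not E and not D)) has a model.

Satisfiable

Initial set: {not (((E and ((not C iff not A) implies A)) and A) and (not E and not D))}.
not (((E and ((not C iff not A) implies A)) and A) and (not E and not D)): β-rule — branch into not ((E and ((not C iff not A) implies A)) and A)  //  not (not E and not D).
  branch 1 (add not ((E and ((not C iff not A) implies A)) and A)):
    not ((E and ((not C iff not A) implies A)) and A): β-rule — branch into not (E and ((not C iff not A) implies A))  //  not A.
      branch 1.1 (add not (E and ((not C iff not A) implies A))):
        not (E and ((not C iff not A) implies A)): β-rule — branch into not E  //  not ((not C iff not A) implies A).
          branch 1.1.1 (add not E):
            ○ open, literals {E=false}.
          branch 1.1.2 (add not ((not C iff not A) implies A)):
            not ((not C iff not A) implies A): α-rule — add (not C iff not A), not A.
            (not C iff not A): β-rule — branch into not C, not A  //  not not C, not not A.
              branch 1.1.2.1 (add not C, not A):
                ○ open, literals {A=false, C=false}.
              branch 1.1.2.2 (add not not C, not not A):
                × closes — contains both A and not A.
      branch 1.2 (add not A):
        ○ open, literals {A=false}.
  branch 2 (add not (not E and not D)):
    not (not E and not D): β-rule — branch into not not E  //  not not D.
      branch 2.1 (add not not E):
        ○ open, literals {E=true}.
      branch 2.2 (add not not D):
        ○ open, literals {D=true}.
1 branch closed, 5 open.
An open branch gives a satisfying assignment: E=false.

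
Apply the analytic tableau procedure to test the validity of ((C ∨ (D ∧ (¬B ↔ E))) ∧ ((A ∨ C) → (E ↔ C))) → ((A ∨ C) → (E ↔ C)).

Valid

Assume the negation and expand:
Initial set: {¬(((C ∨ (D ∧ (¬B ↔ E))) ∧ ((A ∨ C) → (E ↔ C))) → ((A ∨ C) → (E ↔ C)))}.
¬(((C ∨ (D ∧ (¬B ↔ E))) ∧ ((A ∨ C) → (E ↔ C))) → ((A ∨ C) → (E ↔ C))): α-rule — add ((C ∨ (D ∧ (¬B ↔ E))) ∧ ((A ∨ C) → (E ↔ C))), ¬((A ∨ C) → (E ↔ C)).
((C ∨ (D ∧ (¬B ↔ E))) ∧ ((A ∨ C) → (E ↔ C))): α-rule — add (C ∨ (D ∧ (¬B ↔ E))), ((A ∨ C) → (E ↔ C)).
¬((A ∨ C) → (E ↔ C)): α-rule — add (A ∨ C), ¬(E ↔ C).
(C ∨ (D ∧ (¬B ↔ E))): β-rule — branch into C  //  (D ∧ (¬B ↔ E)).
  branch 1 (add C):
    ((A ∨ C) → (E ↔ C)): β-rule — branch into ¬(A ∨ C)  //  (E ↔ C).
      branch 1.1 (add ¬(A ∨ C)):
        ¬(A ∨ C): α-rule — add ¬A, ¬C.
        × closes — contains both C and ¬C.
      branch 1.2 (add (E ↔ C)):
        (A ∨ C): β-rule — branch into A  //  C.
          branch 1.2.1 (add A):
            ¬(E ↔ C): β-rule — branch into E, ¬C  //  ¬E, C.
              branch 1.2.1.1 (add E, ¬C):
                × closes — contains both C and ¬C.
              branch 1.2.1.2 (add ¬E, C):
                (E ↔ C): β-rule — branch into E, C  //  ¬E, ¬C.
                  branch 1.2.1.2.1 (add E, C):
                    × closes — contains both E and ¬E.
                  branch 1.2.1.2.2 (add ¬E, ¬C):
                    × closes — contains both C and ¬C.
          branch 1.2.2 (add C):
            ¬(E ↔ C): β-rule — branch into E, ¬C  //  ¬E, C.
              branch 1.2.2.1 (add E, ¬C):
                × closes — contains both C and ¬C.
              branch 1.2.2.2 (add ¬E, C):
                (E ↔ C): β-rule — branch into E, C  //  ¬E, ¬C.
                  branch 1.2.2.2.1 (add E, C):
                    × closes — contains both E and ¬E.
                  branch 1.2.2.2.2 (add ¬E, ¬C):
                    × closes — contains both C and ¬C.
  branch 2 (add (D ∧ (¬B ↔ E))):
    (D ∧ (¬B ↔ E)): α-rule — add D, (¬B ↔ E).
    ((A ∨ C) → (E ↔ C)): β-rule — branch into ¬(A ∨ C)  //  (E ↔ C).
      branch 2.1 (add ¬(A ∨ C)):
        ¬(A ∨ C): α-rule — add ¬A, ¬C.
        (A ∨ C): β-rule — branch into A  //  C.
          branch 2.1.1 (add A):
            × closes — contains both A and ¬A.
          branch 2.1.2 (add C):
            × closes — contains both C and ¬C.
      branch 2.2 (add (E ↔ C)):
        (A ∨ C): β-rule — branch into A  //  C.
          branch 2.2.1 (add A):
            ¬(E ↔ C): β-rule — branch into E, ¬C  //  ¬E, C.
              branch 2.2.1.1 (add E, ¬C):
                (¬B ↔ E): β-rule — branch into ¬B, E  //  ¬¬B, ¬E.
                  branch 2.2.1.1.1 (add ¬B, E):
                    (E ↔ C): β-rule — branch into E, C  //  ¬E, ¬C.
                      branch 2.2.1.1.1.1 (add E, C):
                        × closes — contains both C and ¬C.
                      branch 2.2.1.1.1.2 (add ¬E, ¬C):
                        × closes — contains both E and ¬E.
                  branch 2.2.1.1.2 (add ¬¬B, ¬E):
                    × closes — contains both E and ¬E.
              branch 2.2.1.2 (add ¬E, C):
                (¬B ↔ E): β-rule — branch into ¬B, E  //  ¬¬B, ¬E.
                  branch 2.2.1.2.1 (add ¬B, E):
                    × closes — contains both E and ¬E.
                  branch 2.2.1.2.2 (add ¬¬B, ¬E):
                    (E ↔ C): β-rule — branch into E, C  //  ¬E, ¬C.
                      branch 2.2.1.2.2.1 (add E, C):
                        × closes — contains both E and ¬E.
                      branch 2.2.1.2.2.2 (add ¬E, ¬C):
                        × closes — contains both C and ¬C.
          branch 2.2.2 (add C):
            ¬(E ↔ C): β-rule — branch into E, ¬C  //  ¬E, C.
              branch 2.2.2.1 (add E, ¬C):
                × closes — contains both C and ¬C.
              branch 2.2.2.2 (add ¬E, C):
                (¬B ↔ E): β-rule — branch into ¬B, E  //  ¬¬B, ¬E.
                  branch 2.2.2.2.1 (add ¬B, E):
                    × closes — contains both E and ¬E.
                  branch 2.2.2.2.2 (add ¬¬B, ¬E):
                    (E ↔ C): β-rule — branch into E, C  //  ¬E, ¬C.
                      branch 2.2.2.2.2.1 (add E, C):
                        × closes — contains both E and ¬E.
                      branch 2.2.2.2.2.2 (add ¬E, ¬C):
                        × closes — contains both C and ¬C.
All 19 branches close.
Every branch closed, so the negation is unsatisfiable and the formula is valid.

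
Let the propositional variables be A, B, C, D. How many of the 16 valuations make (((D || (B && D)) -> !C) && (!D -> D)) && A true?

Initial set: {((((D || (B && D)) -> !C) && (!D -> D)) && A)}.
((((D || (B && D)) -> !C) && (!D -> D)) && A): α-rule — add (((D || (B && D)) -> !C) && (!D -> D)), A.
(((D || (B && D)) -> !C) && (!D -> D)): α-rule — add ((D || (B && D)) -> !C), (!D -> D).
((D || (B && D)) -> !C): β-rule — branch into !(D || (B && D))  //  !C.
  branch 1 (add !(D || (B && D))):
    !(D || (B && D)): α-rule — add !D, !(B && D).
    (!D -> D): β-rule — branch into !!D  //  D.
      branch 1.1 (add !!D):
        × closes — contains both D and !D.
      branch 1.2 (add D):
        × closes — contains both D and !D.
  branch 2 (add !C):
    (!D -> D): β-rule — branch into !!D  //  D.
      branch 2.1 (add !!D):
        ○ open, literals {A=true, C=false, D=true}.
      branch 2.2 (add D):
        ○ open, literals {A=true, C=false, D=true}.
2 branches closed, 2 open.
Each open branch fixes some atoms; the unmentioned ones are free. Counting distinct full assignments: branch {A=true, C=false, D=true} (B) contributes 2 new; branch {A=true, C=false, D=true} (B) contributes 0 new. Total: 2.

2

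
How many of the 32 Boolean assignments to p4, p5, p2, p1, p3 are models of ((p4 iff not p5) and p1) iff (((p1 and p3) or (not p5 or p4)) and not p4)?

18

Initial set: {(((p4 iff not p5) and p1) iff (((p1 and p3) or (not p5 or p4)) and not p4))}.
(((p4 iff not p5) and p1) iff (((p1 and p3) or (not p5 or p4)) and not p4)): β-rule — branch into ((p4 iff not p5) and p1), (((p1 and p3) or (not p5 or p4)) and not p4)  //  not ((p4 iff not p5) and p1), not (((p1 and p3) or (not p5 or p4)) and not p4).
  branch 1 (add ((p4 iff not p5) and p1), (((p1 and p3) or (not p5 or p4)) and not p4)):
    ((p4 iff not p5) and p1): α-rule — add (p4 iff not p5), p1.
    (((p1 and p3) or (not p5 or p4)) and not p4): α-rule — add ((p1 and p3) or (not p5 or p4)), not p4.
    (p4 iff not p5): β-rule — branch into p4, not p5  //  not p4, not not p5.
      branch 1.1 (add p4, not p5):
        × closes — contains both p4 and not p4.
      branch 1.2 (add not p4, not not p5):
        ((p1 and p3) or (not p5 or p4)): β-rule — branch into (p1 and p3)  //  (not p5 or p4).
          branch 1.2.1 (add (p1 and p3)):
            (p1 and p3): α-rule — add p1, p3.
            ○ open, literals {p1=true, p3=true, p4=false, p5=true}.
          branch 1.2.2 (add (not p5 or p4)):
            (not p5 or p4): β-rule — branch into not p5  //  p4.
              branch 1.2.2.1 (add not p5):
                × closes — contains both p5 and not p5.
              branch 1.2.2.2 (add p4):
                × closes — contains both p4 and not p4.
  branch 2 (add not ((p4 iff not p5) and p1), not (((p1 and p3) or (not p5 or p4)) and not p4)):
    not ((p4 iff not p5) and p1): β-rule — branch into not (p4 iff not p5)  //  not p1.
      branch 2.1 (add not (p4 iff not p5)):
        not (((p1 and p3) or (not p5 or p4)) and not p4): β-rule — branch into not ((p1 and p3) or (not p5 or p4))  //  not not p4.
          branch 2.1.1 (add not ((p1 and p3) or (not p5 or p4))):
            not ((p1 and p3) or (not p5 or p4)): α-rule — add not (p1 and p3), not (not p5 or p4).
            not (not p5 or p4): α-rule — add not not p5, not p4.
            not (p4 iff not p5): β-rule — branch into p4, not not p5  //  not p4, not p5.
              branch 2.1.1.1 (add p4, not not p5):
                × closes — contains both p4 and not p4.
              branch 2.1.1.2 (add not p4, not p5):
                × closes — contains both p5 and not p5.
          branch 2.1.2 (add not not p4):
            not (p4 iff not p5): β-rule — branch into p4, not not p5  //  not p4, not p5.
              branch 2.1.2.1 (add p4, not not p5):
                ○ open, literals {p4=true, p5=true}.
              branch 2.1.2.2 (add not p4, not p5):
                × closes — contains both p4 and not p4.
      branch 2.2 (add not p1):
        not (((p1 and p3) or (not p5 or p4)) and not p4): β-rule — branch into not ((p1 and p3) or (not p5 or p4))  //  not not p4.
          branch 2.2.1 (add not ((p1 and p3) or (not p5 or p4))):
            not ((p1 and p3) or (not p5 or p4)): α-rule — add not (p1 and p3), not (not p5 or p4).
            not (not p5 or p4): α-rule — add not not p5, not p4.
            not (p1 and p3): β-rule — branch into not p1  //  not p3.
              branch 2.2.1.1 (add not p1):
                ○ open, literals {p1=false, p4=false, p5=true}.
              branch 2.2.1.2 (add not p3):
                ○ open, literals {p1=false, p3=false, p4=false, p5=true}.
          branch 2.2.2 (add not not p4):
            ○ open, literals {p1=false, p4=true}.
6 branches closed, 5 open.
Each open branch fixes some atoms; the unmentioned ones are free. Counting distinct full assignments: branch {p1=true, p3=true, p4=false, p5=true} (p2) contributes 2 new; branch {p4=true, p5=true} (p2, p1, p3) contributes 8 new; branch {p1=false, p4=false, p5=true} (p2, p3) contributes 4 new; branch {p1=false, p3=false, p4=false, p5=true} (p2) contributes 0 new; branch {p1=false, p4=true} (p5, p2, p3) contributes 4 new. Total: 18.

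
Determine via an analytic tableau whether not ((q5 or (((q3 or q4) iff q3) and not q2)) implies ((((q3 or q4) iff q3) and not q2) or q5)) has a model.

Unsatisfiable

Initial set: {T not ((q5 or (((q3 or q4) iff q3) and not q2)) implies ((((q3 or q4) iff q3) and not q2) or q5))}.
T not ((q5 or (((q3 or q4) iff q3) and not q2)) implies ((((q3 or q4) iff q3) and not q2) or q5)): α-rule — add T (q5 or (((q3 or q4) iff q3) and not q2)), F ((((q3 or q4) iff q3) and not q2) or q5).
F ((((q3 or q4) iff q3) and not q2) or q5): α-rule — add F (((q3 or q4) iff q3) and not q2), F q5.
T (q5 or (((q3 or q4) iff q3) and not q2)): β-rule — branch into T q5  //  T (((q3 or q4) iff q3) and not q2).
  branch 1 (add T q5):
    × closes — contains both q5 and not q5.
  branch 2 (add T (((q3 or q4) iff q3) and not q2)):
    T (((q3 or q4) iff q3) and not q2): α-rule — add T ((q3 or q4) iff q3), T not q2.
    F (((q3 or q4) iff q3) and not q2): β-rule — branch into F ((q3 or q4) iff q3)  //  F not q2.
      branch 2.1 (add F ((q3 or q4) iff q3)):
        T ((q3 or q4) iff q3): β-rule — branch into T (q3 or q4), T q3  //  F (q3 or q4), F q3.
          branch 2.1.1 (add T (q3 or q4), T q3):
            F ((q3 or q4) iff q3): β-rule — branch into T (q3 or q4), F q3  //  F (q3 or q4), T q3.
              branch 2.1.1.1 (add T (q3 or q4), F q3):
                × closes — contains both q3 and not q3.
              branch 2.1.1.2 (add F (q3 or q4), T q3):
                F (q3 or q4): α-rule — add F q3, F q4.
                × closes — contains both q3 and not q3.
          branch 2.1.2 (add F (q3 or q4), F q3):
            F (q3 or q4): α-rule — add F q3, F q4.
            F ((q3 or q4) iff q3): β-rule — branch into T (q3 or q4), F q3  //  F (q3 or q4), T q3.
              branch 2.1.2.1 (add T (q3 or q4), F q3):
                T (q3 or q4): β-rule — branch into T q3  //  T q4.
                  branch 2.1.2.1.1 (add T q3):
                    × closes — contains both q3 and not q3.
                  branch 2.1.2.1.2 (add T q4):
                    × closes — contains both q4 and not q4.
              branch 2.1.2.2 (add F (q3 or q4), T q3):
                × closes — contains both q3 and not q3.
      branch 2.2 (add F not q2):
        × closes — contains both q2 and not q2.
All 7 branches close.
Every branch closed; the formula is unsatisfiable.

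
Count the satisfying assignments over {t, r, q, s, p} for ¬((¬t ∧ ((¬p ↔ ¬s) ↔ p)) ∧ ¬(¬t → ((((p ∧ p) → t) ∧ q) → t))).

30

Initial set: {T ¬((¬t ∧ ((¬p ↔ ¬s) ↔ p)) ∧ ¬(¬t → ((((p ∧ p) → t) ∧ q) → t)))}.
T ¬((¬t ∧ ((¬p ↔ ¬s) ↔ p)) ∧ ¬(¬t → ((((p ∧ p) → t) ∧ q) → t))): β-rule — branch into F (¬t ∧ ((¬p ↔ ¬s) ↔ p))  //  F ¬(¬t → ((((p ∧ p) → t) ∧ q) → t)).
  branch 1 (add F (¬t ∧ ((¬p ↔ ¬s) ↔ p))):
    F (¬t ∧ ((¬p ↔ ¬s) ↔ p)): β-rule — branch into F ¬t  //  F ((¬p ↔ ¬s) ↔ p).
      branch 1.1 (add F ¬t):
        ○ open, literals {t=true}.
      branch 1.2 (add F ((¬p ↔ ¬s) ↔ p)):
        F ((¬p ↔ ¬s) ↔ p): β-rule — branch into T (¬p ↔ ¬s), F p  //  F (¬p ↔ ¬s), T p.
          branch 1.2.1 (add T (¬p ↔ ¬s), F p):
            T (¬p ↔ ¬s): β-rule — branch into T ¬p, T ¬s  //  F ¬p, F ¬s.
              branch 1.2.1.1 (add T ¬p, T ¬s):
                ○ open, literals {p=false, s=false}.
              branch 1.2.1.2 (add F ¬p, F ¬s):
                × closes — contains both p and ¬p.
          branch 1.2.2 (add F (¬p ↔ ¬s), T p):
            F (¬p ↔ ¬s): β-rule — branch into T ¬p, F ¬s  //  F ¬p, T ¬s.
              branch 1.2.2.1 (add T ¬p, F ¬s):
                × closes — contains both p and ¬p.
              branch 1.2.2.2 (add F ¬p, T ¬s):
                ○ open, literals {p=true, s=false}.
  branch 2 (add F ¬(¬t → ((((p ∧ p) → t) ∧ q) → t))):
    F ¬(¬t → ((((p ∧ p) → t) ∧ q) → t)): β-rule — branch into F ¬t  //  T ((((p ∧ p) → t) ∧ q) → t).
      branch 2.1 (add F ¬t):
        ○ open, literals {t=true}.
      branch 2.2 (add T ((((p ∧ p) → t) ∧ q) → t)):
        T ((((p ∧ p) → t) ∧ q) → t): β-rule — branch into F (((p ∧ p) → t) ∧ q)  //  T t.
          branch 2.2.1 (add F (((p ∧ p) → t) ∧ q)):
            F (((p ∧ p) → t) ∧ q): β-rule — branch into F ((p ∧ p) → t)  //  F q.
              branch 2.2.1.1 (add F ((p ∧ p) → t)):
                F ((p ∧ p) → t): α-rule — add T (p ∧ p), F t.
                T (p ∧ p): α-rule — add T p, T p.
                ○ open, literals {p=true, t=false}.
              branch 2.2.1.2 (add F q):
                ○ open, literals {q=false}.
          branch 2.2.2 (add T t):
            ○ open, literals {t=true}.
2 branches closed, 7 open.
Each open branch fixes some atoms; the unmentioned ones are free. Counting distinct full assignments: branch {t=true} (r, q, s, p) contributes 16 new; branch {p=false, s=false} (t, r, q) contributes 4 new; branch {p=true, s=false} (t, r, q) contributes 4 new; branch {t=true} (r, q, s, p) contributes 0 new; branch {p=true, t=false} (r, q, s) contributes 4 new; branch {q=false} (t, r, s, p) contributes 2 new; branch {t=true} (r, q, s, p) contributes 0 new. Total: 30.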